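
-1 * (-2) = 2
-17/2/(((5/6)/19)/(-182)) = 176358/5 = 35271.60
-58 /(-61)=58 /61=0.95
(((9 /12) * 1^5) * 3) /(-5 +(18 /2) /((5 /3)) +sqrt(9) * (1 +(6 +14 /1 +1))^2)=45 /29048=0.00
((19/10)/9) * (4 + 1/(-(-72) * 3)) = 3287/3888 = 0.85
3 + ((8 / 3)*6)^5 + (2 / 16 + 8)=8388697 / 8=1048587.12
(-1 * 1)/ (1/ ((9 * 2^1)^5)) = -1889568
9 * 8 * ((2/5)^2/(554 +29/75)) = 864/41579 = 0.02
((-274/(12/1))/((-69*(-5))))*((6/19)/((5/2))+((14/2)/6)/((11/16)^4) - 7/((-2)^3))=-28461909331/69099663600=-0.41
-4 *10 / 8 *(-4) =20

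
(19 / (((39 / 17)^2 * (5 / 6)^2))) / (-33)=-0.16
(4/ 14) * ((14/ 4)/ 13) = 1/ 13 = 0.08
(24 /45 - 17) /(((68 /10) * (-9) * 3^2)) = 247 /8262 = 0.03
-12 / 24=-1 / 2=-0.50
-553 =-553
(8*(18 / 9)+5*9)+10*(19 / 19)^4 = 71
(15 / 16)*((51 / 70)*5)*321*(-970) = -119099025 / 112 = -1063384.15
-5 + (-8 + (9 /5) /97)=-6296 /485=-12.98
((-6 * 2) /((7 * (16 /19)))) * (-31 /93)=19 /28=0.68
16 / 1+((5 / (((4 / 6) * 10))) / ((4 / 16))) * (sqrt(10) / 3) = 19.16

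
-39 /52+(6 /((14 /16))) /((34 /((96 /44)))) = -0.31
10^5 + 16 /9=900016 /9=100001.78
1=1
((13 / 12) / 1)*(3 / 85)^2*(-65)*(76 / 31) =-9633 / 44795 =-0.22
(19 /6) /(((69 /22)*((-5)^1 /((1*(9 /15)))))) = -209 /1725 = -0.12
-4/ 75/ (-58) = 2/ 2175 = 0.00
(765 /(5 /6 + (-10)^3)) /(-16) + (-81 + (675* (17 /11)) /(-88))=-4896099 /52756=-92.81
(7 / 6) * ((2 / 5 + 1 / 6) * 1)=119 / 180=0.66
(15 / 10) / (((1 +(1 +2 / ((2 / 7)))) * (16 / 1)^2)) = 1 / 1536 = 0.00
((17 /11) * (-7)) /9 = -1.20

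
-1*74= -74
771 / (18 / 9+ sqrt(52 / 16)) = 202.75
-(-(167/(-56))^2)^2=-777796321/9834496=-79.09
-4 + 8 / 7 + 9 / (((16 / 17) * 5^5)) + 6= 1101071 / 350000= 3.15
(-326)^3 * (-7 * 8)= 1940174656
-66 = -66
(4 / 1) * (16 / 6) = 32 / 3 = 10.67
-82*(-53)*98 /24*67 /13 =7133959 /78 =91461.01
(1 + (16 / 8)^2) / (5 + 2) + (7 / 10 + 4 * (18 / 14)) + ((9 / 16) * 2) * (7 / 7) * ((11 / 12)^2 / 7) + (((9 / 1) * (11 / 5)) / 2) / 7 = 36317 / 4480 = 8.11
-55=-55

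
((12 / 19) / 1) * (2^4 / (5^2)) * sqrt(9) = 576 / 475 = 1.21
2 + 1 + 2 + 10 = 15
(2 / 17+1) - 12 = -10.88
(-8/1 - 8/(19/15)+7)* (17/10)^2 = -40171/1900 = -21.14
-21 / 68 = -0.31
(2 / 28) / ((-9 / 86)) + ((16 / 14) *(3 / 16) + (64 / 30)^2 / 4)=703 / 1050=0.67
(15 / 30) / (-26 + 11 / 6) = -0.02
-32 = -32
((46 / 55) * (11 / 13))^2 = 2116 / 4225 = 0.50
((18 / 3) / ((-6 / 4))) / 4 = -1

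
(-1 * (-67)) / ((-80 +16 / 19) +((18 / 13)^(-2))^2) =-133634448 / 157341245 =-0.85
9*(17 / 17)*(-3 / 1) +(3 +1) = -23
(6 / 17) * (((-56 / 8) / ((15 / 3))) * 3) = -1.48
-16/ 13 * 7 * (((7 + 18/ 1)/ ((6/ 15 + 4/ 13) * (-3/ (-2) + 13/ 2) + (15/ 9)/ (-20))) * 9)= -1512000/ 4351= -347.51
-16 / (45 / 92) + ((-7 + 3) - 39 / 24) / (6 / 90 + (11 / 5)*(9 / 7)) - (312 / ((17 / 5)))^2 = -267429224881 / 31628160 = -8455.42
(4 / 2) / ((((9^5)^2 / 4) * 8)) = 1 / 3486784401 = 0.00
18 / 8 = 9 / 4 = 2.25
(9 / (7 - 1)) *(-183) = -549 / 2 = -274.50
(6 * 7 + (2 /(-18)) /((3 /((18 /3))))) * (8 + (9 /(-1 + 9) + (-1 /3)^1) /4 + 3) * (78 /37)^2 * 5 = 42693625 /4107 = 10395.33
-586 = -586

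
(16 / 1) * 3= 48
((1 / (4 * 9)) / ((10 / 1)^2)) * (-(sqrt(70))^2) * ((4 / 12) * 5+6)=-161 / 1080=-0.15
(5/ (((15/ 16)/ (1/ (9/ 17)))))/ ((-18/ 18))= -272/ 27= -10.07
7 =7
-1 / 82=-0.01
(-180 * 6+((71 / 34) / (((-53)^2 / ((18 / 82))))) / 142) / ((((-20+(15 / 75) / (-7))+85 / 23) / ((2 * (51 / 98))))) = 2918013916095 / 42398776336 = 68.82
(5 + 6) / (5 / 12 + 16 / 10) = 60 / 11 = 5.45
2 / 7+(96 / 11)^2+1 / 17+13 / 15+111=40686497 / 215985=188.38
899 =899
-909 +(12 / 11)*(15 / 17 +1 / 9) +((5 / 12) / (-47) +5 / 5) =-95651575 / 105468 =-906.93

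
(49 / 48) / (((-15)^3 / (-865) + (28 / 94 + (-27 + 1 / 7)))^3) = -9034873645913437 / 102945010076898662352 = -0.00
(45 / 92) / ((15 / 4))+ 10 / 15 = 55 / 69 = 0.80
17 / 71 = 0.24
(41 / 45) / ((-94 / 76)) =-1558 / 2115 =-0.74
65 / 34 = 1.91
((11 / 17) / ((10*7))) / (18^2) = 11 / 385560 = 0.00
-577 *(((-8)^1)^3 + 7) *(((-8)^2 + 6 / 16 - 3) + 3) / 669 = 150063275 / 5352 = 28038.73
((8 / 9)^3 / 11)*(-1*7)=-3584 / 8019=-0.45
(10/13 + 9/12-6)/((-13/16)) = 932/169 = 5.51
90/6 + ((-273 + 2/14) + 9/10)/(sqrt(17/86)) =15 -19037 * sqrt(1462)/1190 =-596.68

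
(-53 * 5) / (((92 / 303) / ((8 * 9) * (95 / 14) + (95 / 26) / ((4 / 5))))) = -28826306475 / 66976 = -430397.55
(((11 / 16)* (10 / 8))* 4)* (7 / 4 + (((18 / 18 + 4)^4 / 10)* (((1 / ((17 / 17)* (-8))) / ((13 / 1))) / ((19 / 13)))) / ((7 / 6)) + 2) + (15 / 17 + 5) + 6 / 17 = 5184569 / 289408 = 17.91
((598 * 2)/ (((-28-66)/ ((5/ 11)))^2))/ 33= 7475/ 8820537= 0.00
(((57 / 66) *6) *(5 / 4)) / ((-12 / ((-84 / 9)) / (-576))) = -31920 / 11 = -2901.82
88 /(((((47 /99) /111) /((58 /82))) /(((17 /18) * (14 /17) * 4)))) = 87247776 /1927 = 45276.48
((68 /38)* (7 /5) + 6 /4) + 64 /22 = 14451 /2090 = 6.91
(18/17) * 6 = 108/17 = 6.35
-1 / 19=-0.05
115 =115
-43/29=-1.48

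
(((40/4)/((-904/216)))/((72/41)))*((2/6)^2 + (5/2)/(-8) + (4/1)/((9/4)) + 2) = -105575/21696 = -4.87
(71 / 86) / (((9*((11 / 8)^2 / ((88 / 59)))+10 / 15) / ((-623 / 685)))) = -33970944 / 546301885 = -0.06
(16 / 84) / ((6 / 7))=2 / 9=0.22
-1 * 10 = -10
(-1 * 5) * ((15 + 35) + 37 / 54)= -13685 / 54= -253.43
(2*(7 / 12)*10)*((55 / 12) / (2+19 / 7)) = 11.34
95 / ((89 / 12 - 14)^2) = 13680 / 6241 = 2.19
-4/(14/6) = -12/7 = -1.71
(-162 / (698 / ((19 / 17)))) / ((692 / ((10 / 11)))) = -7695 / 22580998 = -0.00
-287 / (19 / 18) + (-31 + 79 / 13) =-73314 / 247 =-296.82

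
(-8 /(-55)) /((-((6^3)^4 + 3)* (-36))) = 2 /1077507257805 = 0.00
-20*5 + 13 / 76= -7587 / 76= -99.83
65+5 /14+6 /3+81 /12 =74.11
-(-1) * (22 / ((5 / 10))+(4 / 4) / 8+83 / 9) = 3841 / 72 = 53.35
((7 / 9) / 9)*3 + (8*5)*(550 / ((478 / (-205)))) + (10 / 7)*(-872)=-10680.60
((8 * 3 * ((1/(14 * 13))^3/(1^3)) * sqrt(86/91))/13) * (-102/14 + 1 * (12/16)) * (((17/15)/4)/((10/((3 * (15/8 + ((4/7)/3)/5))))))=-4999377 * sqrt(7826)/1397832005024000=-0.00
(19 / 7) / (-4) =-19 / 28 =-0.68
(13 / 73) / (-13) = -1 / 73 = -0.01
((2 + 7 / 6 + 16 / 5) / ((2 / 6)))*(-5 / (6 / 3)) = -191 / 4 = -47.75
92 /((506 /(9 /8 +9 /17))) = 225 /748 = 0.30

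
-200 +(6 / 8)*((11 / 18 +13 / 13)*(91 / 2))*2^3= 1439 / 6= 239.83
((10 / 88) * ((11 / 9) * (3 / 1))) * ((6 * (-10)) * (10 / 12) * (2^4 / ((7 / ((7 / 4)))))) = -250 / 3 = -83.33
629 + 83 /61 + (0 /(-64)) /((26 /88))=38452 /61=630.36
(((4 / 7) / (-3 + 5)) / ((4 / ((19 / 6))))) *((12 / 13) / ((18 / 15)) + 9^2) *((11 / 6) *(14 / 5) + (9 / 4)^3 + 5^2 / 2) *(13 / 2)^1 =562749011 / 161280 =3489.27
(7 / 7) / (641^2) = 1 / 410881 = 0.00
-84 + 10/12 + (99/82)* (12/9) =-20063/246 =-81.56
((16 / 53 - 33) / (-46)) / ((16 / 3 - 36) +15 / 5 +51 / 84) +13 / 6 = 35583515 / 16624722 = 2.14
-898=-898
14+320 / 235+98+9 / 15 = 26781 / 235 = 113.96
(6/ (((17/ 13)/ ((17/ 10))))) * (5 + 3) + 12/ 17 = 5364/ 85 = 63.11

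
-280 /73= -3.84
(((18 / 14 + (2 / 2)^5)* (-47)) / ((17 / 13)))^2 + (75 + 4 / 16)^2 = 2812123577 / 226576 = 12411.39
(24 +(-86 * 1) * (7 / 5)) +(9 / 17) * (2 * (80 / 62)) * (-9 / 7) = -98.16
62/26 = 31/13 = 2.38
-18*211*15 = -56970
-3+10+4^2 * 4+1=72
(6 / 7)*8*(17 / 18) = 136 / 21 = 6.48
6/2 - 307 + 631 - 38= 289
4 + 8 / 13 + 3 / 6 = 133 / 26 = 5.12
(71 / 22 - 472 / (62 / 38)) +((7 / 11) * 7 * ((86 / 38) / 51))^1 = -188916421 / 660858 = -285.87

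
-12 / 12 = -1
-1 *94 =-94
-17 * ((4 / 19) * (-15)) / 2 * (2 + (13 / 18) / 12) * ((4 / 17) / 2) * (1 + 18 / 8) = 28925 / 1368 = 21.14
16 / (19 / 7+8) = 112 / 75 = 1.49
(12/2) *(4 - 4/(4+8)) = 22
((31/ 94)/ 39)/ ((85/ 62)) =961/ 155805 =0.01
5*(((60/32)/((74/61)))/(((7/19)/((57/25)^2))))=11296773/103600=109.04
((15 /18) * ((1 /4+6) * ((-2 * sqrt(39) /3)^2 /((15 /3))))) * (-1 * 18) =-325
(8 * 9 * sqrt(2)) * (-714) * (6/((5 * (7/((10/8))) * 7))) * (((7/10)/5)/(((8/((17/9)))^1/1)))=-2601 * sqrt(2)/50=-73.57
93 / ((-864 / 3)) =-31 / 96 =-0.32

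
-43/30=-1.43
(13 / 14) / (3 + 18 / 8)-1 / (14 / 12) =-100 / 147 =-0.68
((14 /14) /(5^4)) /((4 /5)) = 1 /500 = 0.00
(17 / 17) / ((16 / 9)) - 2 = -23 / 16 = -1.44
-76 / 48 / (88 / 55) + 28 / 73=-4247 / 7008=-0.61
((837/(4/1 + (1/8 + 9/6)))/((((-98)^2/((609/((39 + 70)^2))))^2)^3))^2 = 1626286019360753370473782569/137481835501748804161708475025776308635661564537283131985803123508125217459867228569600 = 0.00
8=8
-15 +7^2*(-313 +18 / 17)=-260102 / 17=-15300.12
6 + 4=10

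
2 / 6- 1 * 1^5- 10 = -32 / 3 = -10.67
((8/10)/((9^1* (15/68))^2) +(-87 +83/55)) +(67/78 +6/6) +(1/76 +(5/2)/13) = -82420097197/990346500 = -83.22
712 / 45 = 15.82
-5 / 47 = -0.11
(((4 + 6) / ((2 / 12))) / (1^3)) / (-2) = -30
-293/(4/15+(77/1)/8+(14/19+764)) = -668040/1766153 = -0.38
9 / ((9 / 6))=6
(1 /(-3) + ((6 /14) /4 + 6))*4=485 /21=23.10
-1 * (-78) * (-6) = -468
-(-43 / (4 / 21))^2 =-815409 / 16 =-50963.06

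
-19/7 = -2.71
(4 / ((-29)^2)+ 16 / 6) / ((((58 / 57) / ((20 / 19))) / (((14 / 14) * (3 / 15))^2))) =2696 / 24389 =0.11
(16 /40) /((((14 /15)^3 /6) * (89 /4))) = 4050 /30527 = 0.13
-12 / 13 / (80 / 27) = -81 / 260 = -0.31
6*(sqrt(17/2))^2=51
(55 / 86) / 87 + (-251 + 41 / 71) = -133026055 / 531222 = -250.42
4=4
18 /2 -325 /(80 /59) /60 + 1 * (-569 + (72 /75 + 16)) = -2625767 /4800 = -547.03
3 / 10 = 0.30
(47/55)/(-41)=-47/2255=-0.02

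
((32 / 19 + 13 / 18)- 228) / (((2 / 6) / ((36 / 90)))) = -77153 / 285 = -270.71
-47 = -47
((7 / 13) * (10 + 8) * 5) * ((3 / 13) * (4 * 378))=2857680 / 169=16909.35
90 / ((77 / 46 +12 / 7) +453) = 28980 / 146957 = 0.20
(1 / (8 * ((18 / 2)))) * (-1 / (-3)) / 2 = 1 / 432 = 0.00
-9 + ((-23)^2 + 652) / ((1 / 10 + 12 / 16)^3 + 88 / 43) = 398026669 / 915259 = 434.88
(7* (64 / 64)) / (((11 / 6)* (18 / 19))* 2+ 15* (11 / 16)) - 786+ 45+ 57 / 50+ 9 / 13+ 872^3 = 1806258851958731 / 2724150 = 663054109.34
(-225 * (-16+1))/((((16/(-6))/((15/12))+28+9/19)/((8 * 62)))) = 477090000/7507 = 63552.68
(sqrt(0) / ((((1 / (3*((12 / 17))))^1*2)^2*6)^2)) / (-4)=0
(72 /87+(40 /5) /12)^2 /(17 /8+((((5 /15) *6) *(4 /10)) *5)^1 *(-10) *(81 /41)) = -5543200 /190912887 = -0.03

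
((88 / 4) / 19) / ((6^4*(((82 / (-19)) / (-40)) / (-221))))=-12155 / 6642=-1.83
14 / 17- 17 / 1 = -275 / 17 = -16.18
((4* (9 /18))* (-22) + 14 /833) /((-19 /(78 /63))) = 136084 /47481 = 2.87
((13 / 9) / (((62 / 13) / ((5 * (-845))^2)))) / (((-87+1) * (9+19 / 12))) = -3016755625 / 507873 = -5939.98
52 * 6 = 312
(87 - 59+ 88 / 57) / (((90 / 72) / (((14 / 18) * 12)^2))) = 2058.88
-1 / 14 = -0.07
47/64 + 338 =21679/64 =338.73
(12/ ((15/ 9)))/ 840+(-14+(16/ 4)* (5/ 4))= -3147/ 350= -8.99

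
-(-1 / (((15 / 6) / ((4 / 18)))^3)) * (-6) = -128 / 30375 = -0.00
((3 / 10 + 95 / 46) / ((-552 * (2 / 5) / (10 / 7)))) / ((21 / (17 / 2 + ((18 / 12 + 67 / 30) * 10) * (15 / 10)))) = -3655 / 77763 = -0.05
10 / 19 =0.53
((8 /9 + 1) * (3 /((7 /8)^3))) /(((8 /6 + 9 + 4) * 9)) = 8704 /132741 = 0.07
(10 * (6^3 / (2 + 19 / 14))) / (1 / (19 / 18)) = 31920 / 47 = 679.15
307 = 307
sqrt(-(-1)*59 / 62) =sqrt(3658) / 62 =0.98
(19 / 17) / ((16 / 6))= 0.42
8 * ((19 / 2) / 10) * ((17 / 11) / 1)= 646 / 55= 11.75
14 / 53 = 0.26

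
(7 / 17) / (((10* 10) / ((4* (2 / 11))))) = 14 / 4675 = 0.00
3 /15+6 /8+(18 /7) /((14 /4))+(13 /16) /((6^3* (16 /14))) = 1.69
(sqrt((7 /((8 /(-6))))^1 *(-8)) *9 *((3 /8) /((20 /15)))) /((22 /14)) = 567 *sqrt(42) /352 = 10.44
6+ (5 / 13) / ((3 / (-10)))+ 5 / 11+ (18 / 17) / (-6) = 36436 / 7293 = 5.00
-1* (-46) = 46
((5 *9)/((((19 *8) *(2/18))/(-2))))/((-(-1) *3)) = -135/76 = -1.78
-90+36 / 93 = -2778 / 31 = -89.61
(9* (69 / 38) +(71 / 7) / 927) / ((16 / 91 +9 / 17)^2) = 1378613856529 / 41928838506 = 32.88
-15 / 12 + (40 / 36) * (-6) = -95 / 12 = -7.92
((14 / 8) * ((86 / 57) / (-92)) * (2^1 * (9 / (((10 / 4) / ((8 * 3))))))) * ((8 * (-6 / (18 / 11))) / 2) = 158928 / 2185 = 72.74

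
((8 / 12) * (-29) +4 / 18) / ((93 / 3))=-172 / 279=-0.62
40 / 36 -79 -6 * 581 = -32075 / 9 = -3563.89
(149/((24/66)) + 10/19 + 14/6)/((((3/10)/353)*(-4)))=-121376.01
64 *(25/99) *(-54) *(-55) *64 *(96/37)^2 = 28311552000/1369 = 20680461.65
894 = 894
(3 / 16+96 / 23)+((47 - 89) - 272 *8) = -814619 / 368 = -2213.64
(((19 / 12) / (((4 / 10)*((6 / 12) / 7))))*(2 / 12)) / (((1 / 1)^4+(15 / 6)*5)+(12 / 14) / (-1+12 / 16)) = 4655 / 5076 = 0.92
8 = 8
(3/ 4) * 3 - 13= -43/ 4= -10.75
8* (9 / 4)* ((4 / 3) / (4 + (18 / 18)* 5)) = 8 / 3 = 2.67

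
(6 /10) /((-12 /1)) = -0.05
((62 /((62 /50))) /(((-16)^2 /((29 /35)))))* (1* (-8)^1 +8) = 0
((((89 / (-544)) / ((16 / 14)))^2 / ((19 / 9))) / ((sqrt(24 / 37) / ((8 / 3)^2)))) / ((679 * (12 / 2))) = 55447 * sqrt(222) / 39269523456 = 0.00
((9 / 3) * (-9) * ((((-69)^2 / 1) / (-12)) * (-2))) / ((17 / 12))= -257094 / 17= -15123.18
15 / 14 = 1.07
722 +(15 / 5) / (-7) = 5051 / 7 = 721.57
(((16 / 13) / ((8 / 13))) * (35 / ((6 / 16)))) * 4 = 2240 / 3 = 746.67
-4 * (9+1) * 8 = -320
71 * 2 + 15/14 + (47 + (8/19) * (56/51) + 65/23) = 60331753/312018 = 193.36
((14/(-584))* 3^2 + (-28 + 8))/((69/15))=-4.39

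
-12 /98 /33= -2 /539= -0.00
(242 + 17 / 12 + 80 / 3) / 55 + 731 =485701 / 660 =735.91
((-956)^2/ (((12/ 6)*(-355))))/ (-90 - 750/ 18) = 9.78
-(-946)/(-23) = -946/23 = -41.13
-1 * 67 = -67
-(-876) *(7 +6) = 11388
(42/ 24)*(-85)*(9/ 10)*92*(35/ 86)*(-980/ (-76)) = -211227975/ 3268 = -64635.24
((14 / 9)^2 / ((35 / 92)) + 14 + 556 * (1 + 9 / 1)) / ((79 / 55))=24860506 / 6399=3885.06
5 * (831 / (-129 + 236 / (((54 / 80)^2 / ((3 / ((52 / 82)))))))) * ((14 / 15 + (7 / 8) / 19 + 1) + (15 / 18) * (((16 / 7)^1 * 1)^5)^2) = 1829143425543348519891 / 314863840712122072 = 5809.32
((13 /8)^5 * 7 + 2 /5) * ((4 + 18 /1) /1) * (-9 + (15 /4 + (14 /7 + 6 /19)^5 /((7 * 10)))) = -214080776903078217 /28397884211200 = -7538.62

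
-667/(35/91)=-8671/5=-1734.20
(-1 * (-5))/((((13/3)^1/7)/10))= 1050/13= 80.77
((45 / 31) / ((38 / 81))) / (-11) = -3645 / 12958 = -0.28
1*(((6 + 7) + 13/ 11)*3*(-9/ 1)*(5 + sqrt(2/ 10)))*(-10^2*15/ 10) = 126360*sqrt(5)/ 11 + 3159000/ 11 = 312868.14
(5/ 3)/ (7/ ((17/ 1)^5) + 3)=7099285/ 12778734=0.56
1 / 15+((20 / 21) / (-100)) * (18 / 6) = 4 / 105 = 0.04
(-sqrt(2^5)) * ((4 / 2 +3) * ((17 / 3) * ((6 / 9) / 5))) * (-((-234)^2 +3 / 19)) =47163304 * sqrt(2) / 57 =1170157.62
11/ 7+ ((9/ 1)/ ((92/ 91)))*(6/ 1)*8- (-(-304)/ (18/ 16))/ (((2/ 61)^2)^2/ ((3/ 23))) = -14731767677/ 483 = -30500554.20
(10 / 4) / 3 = 0.83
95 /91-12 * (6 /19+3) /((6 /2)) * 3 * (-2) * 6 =827357 /1729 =478.52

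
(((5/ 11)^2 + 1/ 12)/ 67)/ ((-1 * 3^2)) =-421/ 875556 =-0.00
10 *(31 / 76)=155 / 38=4.08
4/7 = 0.57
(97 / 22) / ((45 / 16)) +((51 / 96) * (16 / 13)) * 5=62251 / 12870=4.84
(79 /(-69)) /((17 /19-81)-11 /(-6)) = 0.01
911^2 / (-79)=-829921 / 79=-10505.33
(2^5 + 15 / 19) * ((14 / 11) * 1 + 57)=399343 / 209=1910.73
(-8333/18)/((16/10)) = -41665/144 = -289.34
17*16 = 272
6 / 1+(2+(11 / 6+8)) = 107 / 6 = 17.83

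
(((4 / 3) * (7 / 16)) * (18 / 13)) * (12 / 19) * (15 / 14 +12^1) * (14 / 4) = 11529 / 494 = 23.34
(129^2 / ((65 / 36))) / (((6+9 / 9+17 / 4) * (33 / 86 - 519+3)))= -2544224 / 1601275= -1.59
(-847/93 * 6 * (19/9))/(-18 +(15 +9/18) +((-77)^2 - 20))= -64372/3295827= -0.02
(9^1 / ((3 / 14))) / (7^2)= 6 / 7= 0.86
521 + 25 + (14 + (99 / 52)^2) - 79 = 1310425 / 2704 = 484.62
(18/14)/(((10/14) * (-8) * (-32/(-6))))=-27/640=-0.04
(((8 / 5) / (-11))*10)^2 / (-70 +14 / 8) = -1024 / 33033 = -0.03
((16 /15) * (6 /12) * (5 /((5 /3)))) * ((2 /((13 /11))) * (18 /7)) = 3168 /455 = 6.96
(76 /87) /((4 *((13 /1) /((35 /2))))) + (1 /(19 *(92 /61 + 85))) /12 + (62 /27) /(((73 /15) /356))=619083920659 /3679117364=168.27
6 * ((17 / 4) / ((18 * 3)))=17 / 36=0.47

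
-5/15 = -1/3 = -0.33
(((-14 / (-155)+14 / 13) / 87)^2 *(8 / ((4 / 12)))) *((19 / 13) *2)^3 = 809457696768 / 7501984347325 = 0.11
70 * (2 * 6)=840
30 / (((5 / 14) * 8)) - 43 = -65 / 2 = -32.50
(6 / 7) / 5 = 6 / 35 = 0.17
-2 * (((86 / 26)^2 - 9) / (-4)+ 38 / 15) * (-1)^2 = -10384 / 2535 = -4.10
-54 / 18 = -3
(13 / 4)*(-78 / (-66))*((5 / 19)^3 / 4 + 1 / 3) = 4700059 / 3621552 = 1.30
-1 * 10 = -10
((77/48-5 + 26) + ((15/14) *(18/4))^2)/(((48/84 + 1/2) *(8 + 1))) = 2696/567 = 4.75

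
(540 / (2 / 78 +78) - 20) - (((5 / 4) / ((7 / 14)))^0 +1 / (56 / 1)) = -14.10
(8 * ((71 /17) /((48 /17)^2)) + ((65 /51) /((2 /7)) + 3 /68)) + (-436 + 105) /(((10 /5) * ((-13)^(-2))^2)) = -23142592993 /4896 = -4726836.80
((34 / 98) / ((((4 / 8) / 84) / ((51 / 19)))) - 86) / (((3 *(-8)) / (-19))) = 4685 / 84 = 55.77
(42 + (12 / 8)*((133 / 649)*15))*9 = 544509 / 1298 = 419.50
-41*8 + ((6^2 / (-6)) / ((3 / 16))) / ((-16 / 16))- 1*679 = -975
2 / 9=0.22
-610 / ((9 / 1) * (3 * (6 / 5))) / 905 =-305 / 14661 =-0.02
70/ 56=5/ 4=1.25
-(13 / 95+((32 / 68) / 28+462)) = -5224647 / 11305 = -462.15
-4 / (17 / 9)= -36 / 17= -2.12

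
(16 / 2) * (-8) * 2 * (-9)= 1152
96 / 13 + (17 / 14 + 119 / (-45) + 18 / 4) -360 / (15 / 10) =-229.55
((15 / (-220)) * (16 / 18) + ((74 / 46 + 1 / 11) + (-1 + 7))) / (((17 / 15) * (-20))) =-0.34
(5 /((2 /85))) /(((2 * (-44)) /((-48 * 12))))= 15300 /11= 1390.91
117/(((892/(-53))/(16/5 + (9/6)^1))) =-291447/8920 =-32.67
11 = 11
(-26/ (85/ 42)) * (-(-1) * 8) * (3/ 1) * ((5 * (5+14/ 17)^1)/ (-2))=1297296/ 289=4488.91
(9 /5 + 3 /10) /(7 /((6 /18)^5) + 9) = 0.00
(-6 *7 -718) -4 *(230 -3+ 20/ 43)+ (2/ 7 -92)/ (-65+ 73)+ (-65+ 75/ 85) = -35725715/ 20468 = -1745.44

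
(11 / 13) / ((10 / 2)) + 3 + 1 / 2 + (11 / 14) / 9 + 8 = 48143 / 4095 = 11.76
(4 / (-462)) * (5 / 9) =-10 / 2079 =-0.00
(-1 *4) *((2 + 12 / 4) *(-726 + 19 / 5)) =14444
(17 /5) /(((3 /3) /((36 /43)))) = 612 /215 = 2.85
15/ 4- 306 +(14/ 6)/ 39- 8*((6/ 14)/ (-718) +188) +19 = -2101880149/ 1176084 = -1787.19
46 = 46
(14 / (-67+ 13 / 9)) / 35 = -9 / 1475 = -0.01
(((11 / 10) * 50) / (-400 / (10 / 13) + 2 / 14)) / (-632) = 385 / 2299848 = 0.00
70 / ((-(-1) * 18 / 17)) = 595 / 9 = 66.11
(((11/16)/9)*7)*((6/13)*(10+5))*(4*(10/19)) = 1925/247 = 7.79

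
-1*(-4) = 4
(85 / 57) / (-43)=-85 / 2451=-0.03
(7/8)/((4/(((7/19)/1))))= 49/608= 0.08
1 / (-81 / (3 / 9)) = -1 / 243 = -0.00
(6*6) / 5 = 36 / 5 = 7.20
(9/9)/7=1/7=0.14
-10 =-10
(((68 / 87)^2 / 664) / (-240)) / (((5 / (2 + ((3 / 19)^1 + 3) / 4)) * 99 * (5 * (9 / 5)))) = -15317 / 6381152929800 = -0.00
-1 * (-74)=74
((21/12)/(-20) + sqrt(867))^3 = -116525143/512000 + 94332099 * sqrt(3)/6400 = 25301.78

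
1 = 1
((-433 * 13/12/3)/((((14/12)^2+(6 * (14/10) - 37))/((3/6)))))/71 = 28145/696226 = 0.04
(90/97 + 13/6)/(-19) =-0.16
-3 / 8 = -0.38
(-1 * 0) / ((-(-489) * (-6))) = 0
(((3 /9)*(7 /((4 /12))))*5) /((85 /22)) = 154 /17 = 9.06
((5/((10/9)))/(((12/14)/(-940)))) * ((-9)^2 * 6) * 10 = -23984100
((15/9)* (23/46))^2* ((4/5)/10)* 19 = 19/18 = 1.06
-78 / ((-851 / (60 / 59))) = 4680 / 50209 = 0.09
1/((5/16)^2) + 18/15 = 11.44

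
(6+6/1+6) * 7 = 126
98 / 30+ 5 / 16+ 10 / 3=553 / 80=6.91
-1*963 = -963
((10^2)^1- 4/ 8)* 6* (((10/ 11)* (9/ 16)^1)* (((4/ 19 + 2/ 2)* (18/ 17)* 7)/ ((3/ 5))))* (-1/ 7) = -9268425/ 14212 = -652.15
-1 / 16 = -0.06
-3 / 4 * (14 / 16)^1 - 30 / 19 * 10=-9999 / 608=-16.45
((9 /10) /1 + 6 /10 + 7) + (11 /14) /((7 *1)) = 422 /49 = 8.61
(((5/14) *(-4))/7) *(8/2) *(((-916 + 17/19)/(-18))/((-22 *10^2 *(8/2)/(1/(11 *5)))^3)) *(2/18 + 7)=17387/6679759328550000000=0.00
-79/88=-0.90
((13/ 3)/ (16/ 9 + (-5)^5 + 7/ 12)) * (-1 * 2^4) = 0.02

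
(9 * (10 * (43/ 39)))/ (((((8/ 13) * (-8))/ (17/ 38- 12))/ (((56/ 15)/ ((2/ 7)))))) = 924973/ 304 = 3042.67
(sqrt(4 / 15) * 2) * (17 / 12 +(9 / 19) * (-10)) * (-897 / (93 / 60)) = 905372 * sqrt(15) / 1767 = 1984.43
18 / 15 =6 / 5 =1.20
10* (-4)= -40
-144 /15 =-9.60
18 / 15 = 6 / 5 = 1.20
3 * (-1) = -3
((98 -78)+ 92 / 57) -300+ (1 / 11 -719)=-625304 / 627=-997.30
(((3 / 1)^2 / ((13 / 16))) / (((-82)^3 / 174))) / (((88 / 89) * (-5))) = 69687 / 98557030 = 0.00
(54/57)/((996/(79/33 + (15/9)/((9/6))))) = 347/104082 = 0.00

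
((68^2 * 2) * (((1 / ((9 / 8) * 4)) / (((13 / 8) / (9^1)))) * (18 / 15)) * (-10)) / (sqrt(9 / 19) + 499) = -8417307648 / 30751565 + 2663424 * sqrt(19) / 30751565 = -273.34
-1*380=-380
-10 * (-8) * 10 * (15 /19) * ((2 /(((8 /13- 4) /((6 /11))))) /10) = -46800 /2299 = -20.36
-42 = -42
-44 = -44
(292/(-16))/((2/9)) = -657/8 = -82.12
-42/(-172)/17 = 21/1462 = 0.01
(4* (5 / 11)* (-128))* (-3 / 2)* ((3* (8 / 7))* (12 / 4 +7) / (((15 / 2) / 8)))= 983040 / 77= 12766.75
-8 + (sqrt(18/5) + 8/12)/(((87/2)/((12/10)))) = -3472/435 + 12 * sqrt(10)/725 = -7.93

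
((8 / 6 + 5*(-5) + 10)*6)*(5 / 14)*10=-2050 / 7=-292.86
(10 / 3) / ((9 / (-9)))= -10 / 3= -3.33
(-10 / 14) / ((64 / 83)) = -415 / 448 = -0.93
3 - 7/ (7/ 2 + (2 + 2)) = 31/ 15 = 2.07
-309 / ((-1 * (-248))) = -309 / 248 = -1.25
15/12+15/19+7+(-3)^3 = -1365/76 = -17.96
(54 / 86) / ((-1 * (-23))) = 27 / 989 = 0.03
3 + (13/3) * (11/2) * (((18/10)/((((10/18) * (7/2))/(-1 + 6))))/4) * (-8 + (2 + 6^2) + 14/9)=30564/35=873.26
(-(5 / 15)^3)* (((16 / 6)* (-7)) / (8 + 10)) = 28 / 729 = 0.04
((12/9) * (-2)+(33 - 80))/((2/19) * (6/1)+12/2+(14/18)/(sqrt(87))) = -119700342/15980069+161367 * sqrt(87)/15980069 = -7.40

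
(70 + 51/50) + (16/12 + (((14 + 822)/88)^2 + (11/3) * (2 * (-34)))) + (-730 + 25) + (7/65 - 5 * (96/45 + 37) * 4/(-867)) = -2673660109/3381300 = -790.72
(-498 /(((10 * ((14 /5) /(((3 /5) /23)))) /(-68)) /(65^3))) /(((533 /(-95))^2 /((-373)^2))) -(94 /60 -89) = 310934569816253843 /8119230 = 38296066229.96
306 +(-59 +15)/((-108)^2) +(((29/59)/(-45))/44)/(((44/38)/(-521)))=63723478901/208173240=306.11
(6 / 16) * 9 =27 / 8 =3.38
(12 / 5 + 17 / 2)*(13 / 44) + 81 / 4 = 10327 / 440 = 23.47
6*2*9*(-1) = -108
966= 966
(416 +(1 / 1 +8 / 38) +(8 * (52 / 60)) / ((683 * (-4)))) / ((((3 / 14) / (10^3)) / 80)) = 18191403104000 / 116793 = 155757649.04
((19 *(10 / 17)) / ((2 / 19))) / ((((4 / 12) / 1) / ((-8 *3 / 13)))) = -129960 / 221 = -588.05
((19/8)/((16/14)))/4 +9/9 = 1.52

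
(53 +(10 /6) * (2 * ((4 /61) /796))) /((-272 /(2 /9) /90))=-9650555 /2476356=-3.90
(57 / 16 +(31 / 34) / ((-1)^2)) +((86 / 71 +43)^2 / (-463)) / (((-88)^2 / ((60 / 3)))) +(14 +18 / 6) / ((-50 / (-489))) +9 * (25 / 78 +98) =13176740452531481 / 12482607880600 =1055.61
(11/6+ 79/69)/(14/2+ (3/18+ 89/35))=14385/46897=0.31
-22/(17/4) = -88/17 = -5.18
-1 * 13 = -13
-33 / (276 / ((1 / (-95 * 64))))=11 / 559360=0.00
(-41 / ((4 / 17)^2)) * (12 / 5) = -35547 / 20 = -1777.35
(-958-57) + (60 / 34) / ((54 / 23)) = -155180 / 153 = -1014.25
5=5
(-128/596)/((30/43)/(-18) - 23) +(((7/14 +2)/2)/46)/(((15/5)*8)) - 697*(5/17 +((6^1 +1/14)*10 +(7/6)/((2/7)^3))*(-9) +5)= 2364556499936453/3422174784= 690951.41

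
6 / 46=3 / 23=0.13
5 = 5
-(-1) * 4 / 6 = 2 / 3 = 0.67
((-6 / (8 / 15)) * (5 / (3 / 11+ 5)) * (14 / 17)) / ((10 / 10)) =-17325 / 1972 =-8.79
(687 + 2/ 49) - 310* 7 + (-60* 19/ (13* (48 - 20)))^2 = -12199160/ 8281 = -1473.15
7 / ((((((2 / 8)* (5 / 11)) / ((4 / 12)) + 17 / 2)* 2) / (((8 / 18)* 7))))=4312 / 3501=1.23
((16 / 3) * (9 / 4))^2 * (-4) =-576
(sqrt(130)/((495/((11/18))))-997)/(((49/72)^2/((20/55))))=-782.76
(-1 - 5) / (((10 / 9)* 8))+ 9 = 333 / 40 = 8.32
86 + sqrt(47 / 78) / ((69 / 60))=10 * sqrt(3666) / 897 + 86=86.68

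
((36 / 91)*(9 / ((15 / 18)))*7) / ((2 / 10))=1944 / 13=149.54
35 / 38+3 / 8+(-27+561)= 535.30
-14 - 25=-39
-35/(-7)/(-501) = -5/501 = -0.01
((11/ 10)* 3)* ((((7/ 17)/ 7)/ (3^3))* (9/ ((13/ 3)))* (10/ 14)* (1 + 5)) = 99/ 1547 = 0.06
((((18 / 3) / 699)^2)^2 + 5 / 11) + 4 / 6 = 109049934805 / 97260752193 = 1.12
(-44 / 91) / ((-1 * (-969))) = -44 / 88179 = -0.00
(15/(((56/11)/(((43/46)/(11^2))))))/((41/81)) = 52245/1161776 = 0.04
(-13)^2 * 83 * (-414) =-5807178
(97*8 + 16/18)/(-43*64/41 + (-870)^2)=71668/69817833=0.00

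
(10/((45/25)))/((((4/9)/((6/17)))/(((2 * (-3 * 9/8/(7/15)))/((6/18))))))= -91125/476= -191.44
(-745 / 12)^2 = 555025 / 144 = 3854.34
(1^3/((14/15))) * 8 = 60/7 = 8.57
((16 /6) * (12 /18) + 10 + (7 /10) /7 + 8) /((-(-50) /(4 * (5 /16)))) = 1789 /3600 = 0.50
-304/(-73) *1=304/73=4.16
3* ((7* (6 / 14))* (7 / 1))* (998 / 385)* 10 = 17964 / 11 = 1633.09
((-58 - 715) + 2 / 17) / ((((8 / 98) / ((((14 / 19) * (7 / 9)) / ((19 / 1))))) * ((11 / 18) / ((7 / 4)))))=-220827173 / 270028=-817.79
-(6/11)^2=-36/121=-0.30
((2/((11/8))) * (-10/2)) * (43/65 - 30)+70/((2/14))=100582/143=703.37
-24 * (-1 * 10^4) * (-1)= -240000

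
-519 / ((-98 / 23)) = 121.81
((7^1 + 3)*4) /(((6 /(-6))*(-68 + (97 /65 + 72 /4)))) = 2600 /3153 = 0.82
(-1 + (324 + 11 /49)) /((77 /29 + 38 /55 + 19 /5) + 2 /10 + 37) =12630805 /1732934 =7.29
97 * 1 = 97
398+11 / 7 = 2797 / 7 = 399.57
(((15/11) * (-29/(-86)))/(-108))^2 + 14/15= 5412557093/5799055680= 0.93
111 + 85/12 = 1417/12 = 118.08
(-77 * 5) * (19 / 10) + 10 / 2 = -1453 / 2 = -726.50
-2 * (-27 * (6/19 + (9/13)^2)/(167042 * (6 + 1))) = 68931/1877301517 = 0.00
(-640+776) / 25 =5.44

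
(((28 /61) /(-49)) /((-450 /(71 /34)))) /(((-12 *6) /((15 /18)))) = -71 /141114960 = -0.00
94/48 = 47/24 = 1.96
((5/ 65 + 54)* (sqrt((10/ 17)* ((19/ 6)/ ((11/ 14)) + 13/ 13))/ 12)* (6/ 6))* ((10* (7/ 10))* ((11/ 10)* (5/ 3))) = 4921* sqrt(232815)/ 23868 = 99.48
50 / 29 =1.72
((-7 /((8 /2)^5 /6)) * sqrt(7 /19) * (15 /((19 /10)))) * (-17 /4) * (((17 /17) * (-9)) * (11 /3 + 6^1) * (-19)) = 2329425 * sqrt(133) /19456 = 1380.77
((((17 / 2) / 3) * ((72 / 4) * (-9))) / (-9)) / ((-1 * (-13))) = 51 / 13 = 3.92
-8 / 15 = -0.53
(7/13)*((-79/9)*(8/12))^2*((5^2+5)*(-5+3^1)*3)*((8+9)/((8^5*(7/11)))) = -5835335/2156544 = -2.71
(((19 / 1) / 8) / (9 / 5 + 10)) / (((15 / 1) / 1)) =19 / 1416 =0.01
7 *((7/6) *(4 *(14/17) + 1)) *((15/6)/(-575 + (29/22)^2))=-309155/2021487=-0.15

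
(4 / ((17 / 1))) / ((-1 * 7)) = -4 / 119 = -0.03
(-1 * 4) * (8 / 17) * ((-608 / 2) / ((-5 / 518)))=-5039104 / 85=-59283.58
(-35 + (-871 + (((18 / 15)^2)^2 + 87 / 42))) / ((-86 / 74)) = 776.01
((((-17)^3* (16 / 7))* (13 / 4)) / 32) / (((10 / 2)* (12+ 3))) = -15.21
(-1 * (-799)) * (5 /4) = 3995 /4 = 998.75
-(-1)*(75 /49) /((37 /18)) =1350 /1813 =0.74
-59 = -59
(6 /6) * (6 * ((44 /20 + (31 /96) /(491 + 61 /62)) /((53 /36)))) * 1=8.97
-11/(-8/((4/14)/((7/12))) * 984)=11/16072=0.00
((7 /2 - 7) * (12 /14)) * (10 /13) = -2.31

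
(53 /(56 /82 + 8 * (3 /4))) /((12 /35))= 76055 /3288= 23.13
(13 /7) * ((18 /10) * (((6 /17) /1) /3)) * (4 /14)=468 /4165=0.11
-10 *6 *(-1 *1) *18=1080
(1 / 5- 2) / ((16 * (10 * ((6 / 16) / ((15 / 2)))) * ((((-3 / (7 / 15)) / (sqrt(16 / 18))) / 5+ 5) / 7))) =-3087 / 9071- 11907 * sqrt(2) / 181420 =-0.43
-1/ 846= -0.00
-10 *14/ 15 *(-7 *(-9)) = -588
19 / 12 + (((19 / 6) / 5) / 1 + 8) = 613 / 60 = 10.22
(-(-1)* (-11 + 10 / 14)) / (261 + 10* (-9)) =-8 / 133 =-0.06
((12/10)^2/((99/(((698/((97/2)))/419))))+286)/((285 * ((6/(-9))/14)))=-22376042738/1061798375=-21.07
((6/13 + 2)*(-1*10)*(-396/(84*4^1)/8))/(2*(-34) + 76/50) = -1375/25207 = -0.05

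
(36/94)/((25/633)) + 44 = 63094/1175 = 53.70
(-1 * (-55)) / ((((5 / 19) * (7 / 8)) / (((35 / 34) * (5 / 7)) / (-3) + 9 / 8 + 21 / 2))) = 2718.17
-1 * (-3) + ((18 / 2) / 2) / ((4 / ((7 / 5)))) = 183 / 40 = 4.58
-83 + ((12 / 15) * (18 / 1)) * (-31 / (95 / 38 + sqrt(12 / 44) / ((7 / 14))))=-67945 / 227 + 17856 * sqrt(33) / 1135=-208.94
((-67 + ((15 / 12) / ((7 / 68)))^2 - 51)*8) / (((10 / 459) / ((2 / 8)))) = 2703.42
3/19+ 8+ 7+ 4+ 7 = 497/19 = 26.16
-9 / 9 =-1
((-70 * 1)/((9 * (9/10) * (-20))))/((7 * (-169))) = -5/13689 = -0.00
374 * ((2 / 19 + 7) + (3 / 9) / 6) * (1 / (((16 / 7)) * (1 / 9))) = 3205741 / 304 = 10545.20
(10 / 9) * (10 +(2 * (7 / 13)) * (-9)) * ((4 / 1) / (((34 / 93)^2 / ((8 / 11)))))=307520 / 41327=7.44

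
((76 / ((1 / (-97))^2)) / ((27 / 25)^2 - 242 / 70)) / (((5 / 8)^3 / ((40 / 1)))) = -256286105600 / 5011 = -51144702.77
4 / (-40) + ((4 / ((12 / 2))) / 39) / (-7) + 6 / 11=39911 / 90090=0.44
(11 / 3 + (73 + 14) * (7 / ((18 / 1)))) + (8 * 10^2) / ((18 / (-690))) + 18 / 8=-367523 / 12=-30626.92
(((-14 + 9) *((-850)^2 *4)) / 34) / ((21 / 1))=-425000 / 21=-20238.10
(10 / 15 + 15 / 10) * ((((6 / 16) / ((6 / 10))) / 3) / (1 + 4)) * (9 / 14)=13 / 224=0.06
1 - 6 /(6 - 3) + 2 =1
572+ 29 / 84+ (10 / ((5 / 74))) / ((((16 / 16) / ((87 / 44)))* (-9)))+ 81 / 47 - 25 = 22432885 / 43428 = 516.55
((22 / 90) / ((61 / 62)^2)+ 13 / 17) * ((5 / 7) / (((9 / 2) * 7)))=827318 / 35866719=0.02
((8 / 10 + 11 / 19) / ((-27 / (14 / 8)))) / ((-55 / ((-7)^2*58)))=1303057 / 282150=4.62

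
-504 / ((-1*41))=504 / 41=12.29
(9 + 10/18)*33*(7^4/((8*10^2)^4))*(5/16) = 1135673/1966080000000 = 0.00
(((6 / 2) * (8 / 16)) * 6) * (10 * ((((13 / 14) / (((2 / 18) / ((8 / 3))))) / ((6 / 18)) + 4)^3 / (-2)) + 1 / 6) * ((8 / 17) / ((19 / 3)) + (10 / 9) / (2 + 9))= -10260991816811 / 3656037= -2806588.61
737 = 737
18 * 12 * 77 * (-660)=-10977120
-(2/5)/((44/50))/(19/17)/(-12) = 85/2508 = 0.03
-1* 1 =-1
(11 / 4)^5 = 161051 / 1024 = 157.28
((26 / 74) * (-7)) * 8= -728 / 37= -19.68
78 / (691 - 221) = 39 / 235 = 0.17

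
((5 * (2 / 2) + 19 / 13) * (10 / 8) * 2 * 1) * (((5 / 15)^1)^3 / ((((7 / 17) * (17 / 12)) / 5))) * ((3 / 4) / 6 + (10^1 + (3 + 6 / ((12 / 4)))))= 3025 / 39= 77.56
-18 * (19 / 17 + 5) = -1872 / 17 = -110.12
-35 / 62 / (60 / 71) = -497 / 744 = -0.67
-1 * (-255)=255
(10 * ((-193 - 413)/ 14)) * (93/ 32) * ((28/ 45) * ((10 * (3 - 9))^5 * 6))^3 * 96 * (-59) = -174325075917670616924160000000000000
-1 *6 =-6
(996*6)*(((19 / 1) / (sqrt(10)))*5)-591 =-591 + 56772*sqrt(10) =178937.83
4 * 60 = 240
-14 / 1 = -14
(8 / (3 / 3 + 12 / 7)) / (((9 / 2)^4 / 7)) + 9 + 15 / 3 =1751498 / 124659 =14.05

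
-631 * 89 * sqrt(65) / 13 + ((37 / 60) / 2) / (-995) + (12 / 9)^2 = 636689 / 358200 - 56159 * sqrt(65) / 13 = -34826.56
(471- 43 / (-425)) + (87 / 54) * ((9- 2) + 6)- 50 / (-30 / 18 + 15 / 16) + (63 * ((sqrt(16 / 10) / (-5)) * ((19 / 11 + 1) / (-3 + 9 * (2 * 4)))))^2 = 1922977197067 / 3427681950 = 561.01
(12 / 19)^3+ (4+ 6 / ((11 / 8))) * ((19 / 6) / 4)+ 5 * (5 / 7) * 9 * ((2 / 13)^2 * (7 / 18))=548466539 / 76505286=7.17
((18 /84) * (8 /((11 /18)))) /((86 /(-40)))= -4320 /3311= -1.30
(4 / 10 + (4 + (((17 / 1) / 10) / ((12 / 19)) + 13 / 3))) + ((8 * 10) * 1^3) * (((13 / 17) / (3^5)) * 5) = 2095867 / 165240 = 12.68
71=71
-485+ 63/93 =-15014/31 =-484.32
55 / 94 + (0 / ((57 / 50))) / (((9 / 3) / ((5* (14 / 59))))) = 55 / 94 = 0.59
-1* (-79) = 79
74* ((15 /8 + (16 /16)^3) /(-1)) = -851 /4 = -212.75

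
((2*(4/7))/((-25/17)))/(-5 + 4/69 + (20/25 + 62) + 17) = -4692/451955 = -0.01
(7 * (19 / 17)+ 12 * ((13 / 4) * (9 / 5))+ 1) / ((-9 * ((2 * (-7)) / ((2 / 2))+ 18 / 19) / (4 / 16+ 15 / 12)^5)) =3445821 / 674560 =5.11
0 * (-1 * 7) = 0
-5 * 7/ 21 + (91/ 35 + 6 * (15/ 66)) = 379/ 165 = 2.30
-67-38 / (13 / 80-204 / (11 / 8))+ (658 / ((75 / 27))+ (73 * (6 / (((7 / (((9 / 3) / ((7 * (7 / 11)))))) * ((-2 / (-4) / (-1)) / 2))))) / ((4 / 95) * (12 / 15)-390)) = 2523830686780267 / 14796568329025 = 170.57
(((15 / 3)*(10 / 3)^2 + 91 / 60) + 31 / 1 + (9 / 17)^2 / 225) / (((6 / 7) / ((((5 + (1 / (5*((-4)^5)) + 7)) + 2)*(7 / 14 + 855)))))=6555475247440049 / 5326848000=1230648.08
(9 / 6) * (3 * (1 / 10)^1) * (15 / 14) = 27 / 56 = 0.48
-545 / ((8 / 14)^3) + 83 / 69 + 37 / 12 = -12879587 / 4416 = -2916.57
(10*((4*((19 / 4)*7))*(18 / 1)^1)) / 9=2660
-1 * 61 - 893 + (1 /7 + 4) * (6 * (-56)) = -2346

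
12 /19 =0.63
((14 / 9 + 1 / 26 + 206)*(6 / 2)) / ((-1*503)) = -48577 / 39234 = -1.24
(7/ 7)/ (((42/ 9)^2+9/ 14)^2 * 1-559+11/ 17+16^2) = 269892/ 54067985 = 0.00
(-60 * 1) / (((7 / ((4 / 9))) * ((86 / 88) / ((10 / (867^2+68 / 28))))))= -440 / 8484717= -0.00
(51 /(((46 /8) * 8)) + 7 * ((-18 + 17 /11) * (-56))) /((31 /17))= 55494001 /15686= 3537.80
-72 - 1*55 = -127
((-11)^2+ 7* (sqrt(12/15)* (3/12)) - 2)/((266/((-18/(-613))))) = 9* sqrt(5)/116470+ 153/11647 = 0.01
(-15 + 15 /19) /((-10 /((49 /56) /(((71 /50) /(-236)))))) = -278775 /1349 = -206.65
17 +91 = 108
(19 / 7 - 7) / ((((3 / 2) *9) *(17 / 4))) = -80 / 1071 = -0.07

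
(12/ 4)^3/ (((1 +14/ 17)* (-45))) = -51/ 155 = -0.33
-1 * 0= 0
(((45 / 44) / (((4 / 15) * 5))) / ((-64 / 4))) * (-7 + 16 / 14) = 5535 / 19712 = 0.28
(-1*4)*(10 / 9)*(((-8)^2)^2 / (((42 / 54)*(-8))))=20480 / 7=2925.71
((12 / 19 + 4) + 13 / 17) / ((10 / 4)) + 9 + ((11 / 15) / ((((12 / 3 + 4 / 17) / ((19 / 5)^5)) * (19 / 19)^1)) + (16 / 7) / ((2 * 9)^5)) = 2475817897158491 / 16688723625000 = 148.35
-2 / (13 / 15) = -30 / 13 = -2.31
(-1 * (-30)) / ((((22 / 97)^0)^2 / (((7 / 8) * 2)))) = 105 / 2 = 52.50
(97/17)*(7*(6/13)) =4074/221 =18.43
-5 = -5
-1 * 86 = -86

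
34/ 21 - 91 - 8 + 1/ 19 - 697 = -316937/ 399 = -794.33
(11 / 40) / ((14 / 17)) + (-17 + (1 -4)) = -11013 / 560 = -19.67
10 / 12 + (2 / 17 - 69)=-6941 / 102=-68.05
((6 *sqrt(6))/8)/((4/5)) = 15 *sqrt(6)/16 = 2.30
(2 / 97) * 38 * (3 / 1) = 228 / 97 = 2.35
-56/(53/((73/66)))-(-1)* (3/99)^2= -67399/57717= -1.17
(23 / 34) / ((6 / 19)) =437 / 204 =2.14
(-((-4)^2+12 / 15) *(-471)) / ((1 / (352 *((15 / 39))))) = 13926528 / 13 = 1071271.38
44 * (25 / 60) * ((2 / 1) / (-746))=-0.05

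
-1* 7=-7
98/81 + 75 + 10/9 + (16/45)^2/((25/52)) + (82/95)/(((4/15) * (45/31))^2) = 213778183/2565000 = 83.34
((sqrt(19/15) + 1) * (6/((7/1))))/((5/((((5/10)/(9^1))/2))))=1/210 + sqrt(285)/3150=0.01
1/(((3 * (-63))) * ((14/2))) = -0.00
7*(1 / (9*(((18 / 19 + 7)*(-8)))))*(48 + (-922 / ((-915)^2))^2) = -1118709366462793 / 1905170414298750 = -0.59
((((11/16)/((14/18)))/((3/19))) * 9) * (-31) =-174933/112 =-1561.90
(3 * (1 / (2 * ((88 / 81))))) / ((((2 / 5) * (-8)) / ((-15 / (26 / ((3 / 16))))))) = 54675 / 1171456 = 0.05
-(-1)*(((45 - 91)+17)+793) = 764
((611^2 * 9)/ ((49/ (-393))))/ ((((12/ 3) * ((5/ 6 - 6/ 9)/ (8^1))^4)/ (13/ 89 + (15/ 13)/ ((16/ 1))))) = -4861104045437952/ 623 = -7802735225422.07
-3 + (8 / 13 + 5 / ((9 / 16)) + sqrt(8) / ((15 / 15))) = 2 * sqrt(2) + 761 / 117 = 9.33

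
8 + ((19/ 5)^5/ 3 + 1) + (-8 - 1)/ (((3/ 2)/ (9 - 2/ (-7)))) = 217.40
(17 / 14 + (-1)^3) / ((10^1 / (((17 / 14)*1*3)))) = 153 / 1960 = 0.08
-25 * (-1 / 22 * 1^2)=25 / 22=1.14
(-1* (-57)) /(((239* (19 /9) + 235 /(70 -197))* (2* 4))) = 65151 /4596736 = 0.01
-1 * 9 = -9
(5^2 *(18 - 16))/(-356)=-25/178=-0.14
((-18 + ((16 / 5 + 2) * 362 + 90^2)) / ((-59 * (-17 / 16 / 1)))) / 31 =797152 / 155465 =5.13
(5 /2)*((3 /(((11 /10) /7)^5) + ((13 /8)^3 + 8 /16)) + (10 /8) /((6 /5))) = 38730542279545 /494748672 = 78283.27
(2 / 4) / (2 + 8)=1 / 20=0.05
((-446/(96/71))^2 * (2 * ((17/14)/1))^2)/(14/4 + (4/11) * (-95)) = -796924083131/38553984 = -20670.34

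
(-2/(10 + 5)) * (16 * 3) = -32/5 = -6.40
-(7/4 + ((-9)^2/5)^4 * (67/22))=-5768308739/27500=-209756.68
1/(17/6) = 6/17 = 0.35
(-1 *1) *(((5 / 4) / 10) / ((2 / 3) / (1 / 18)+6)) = -1 / 144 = -0.01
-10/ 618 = -5/ 309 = -0.02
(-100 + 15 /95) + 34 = -1251 /19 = -65.84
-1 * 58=-58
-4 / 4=-1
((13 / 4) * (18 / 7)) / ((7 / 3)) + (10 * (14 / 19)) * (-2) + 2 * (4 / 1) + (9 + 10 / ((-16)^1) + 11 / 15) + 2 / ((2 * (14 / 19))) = 816703 / 111720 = 7.31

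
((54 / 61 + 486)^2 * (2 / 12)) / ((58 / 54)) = 3969405000 / 107909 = 36784.74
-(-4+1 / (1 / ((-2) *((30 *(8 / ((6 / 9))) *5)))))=3604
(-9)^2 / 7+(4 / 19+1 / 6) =9535 / 798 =11.95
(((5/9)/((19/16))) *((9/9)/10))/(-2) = -4/171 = -0.02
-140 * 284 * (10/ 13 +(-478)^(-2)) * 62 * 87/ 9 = -40835166998360/ 2227719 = -18330483.78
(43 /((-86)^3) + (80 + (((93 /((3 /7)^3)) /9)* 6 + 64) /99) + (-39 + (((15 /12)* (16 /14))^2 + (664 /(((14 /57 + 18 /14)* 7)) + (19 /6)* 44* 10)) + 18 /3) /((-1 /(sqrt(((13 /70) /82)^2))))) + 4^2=2649346380571117 /26133747554376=101.38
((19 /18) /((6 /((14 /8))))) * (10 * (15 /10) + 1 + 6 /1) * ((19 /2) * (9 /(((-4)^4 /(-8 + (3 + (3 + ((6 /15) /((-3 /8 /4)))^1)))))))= -1306459 /92160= -14.18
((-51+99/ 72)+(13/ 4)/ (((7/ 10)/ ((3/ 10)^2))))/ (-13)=6889/ 1820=3.79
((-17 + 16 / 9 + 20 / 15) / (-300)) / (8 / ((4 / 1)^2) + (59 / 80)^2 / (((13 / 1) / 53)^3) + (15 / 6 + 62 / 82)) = 720616000 / 632157412959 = 0.00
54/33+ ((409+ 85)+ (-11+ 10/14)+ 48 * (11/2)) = 57700/77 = 749.35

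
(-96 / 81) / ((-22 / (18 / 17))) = 32 / 561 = 0.06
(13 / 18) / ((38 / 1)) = 13 / 684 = 0.02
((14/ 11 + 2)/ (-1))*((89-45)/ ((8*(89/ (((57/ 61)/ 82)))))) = -513/ 222589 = -0.00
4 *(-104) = -416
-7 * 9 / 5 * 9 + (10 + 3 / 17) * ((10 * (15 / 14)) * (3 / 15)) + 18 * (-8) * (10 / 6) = -197298 / 595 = -331.59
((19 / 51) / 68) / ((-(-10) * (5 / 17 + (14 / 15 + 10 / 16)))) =19 / 64243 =0.00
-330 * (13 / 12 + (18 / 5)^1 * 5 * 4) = -48235 / 2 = -24117.50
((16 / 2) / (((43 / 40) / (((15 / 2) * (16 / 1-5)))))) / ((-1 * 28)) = -6600 / 301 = -21.93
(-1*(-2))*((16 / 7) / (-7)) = -32 / 49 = -0.65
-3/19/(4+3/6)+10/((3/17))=1076/19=56.63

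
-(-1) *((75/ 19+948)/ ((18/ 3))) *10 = 30145/ 19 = 1586.58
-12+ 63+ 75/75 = 52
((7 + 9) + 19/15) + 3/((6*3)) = 523/30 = 17.43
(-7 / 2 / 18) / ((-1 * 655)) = 7 / 23580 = 0.00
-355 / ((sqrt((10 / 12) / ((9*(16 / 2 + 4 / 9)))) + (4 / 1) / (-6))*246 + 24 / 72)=1845*sqrt(570) / 125833 + 279870 / 125833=2.57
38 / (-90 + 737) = 38 / 647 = 0.06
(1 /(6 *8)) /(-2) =-1 /96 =-0.01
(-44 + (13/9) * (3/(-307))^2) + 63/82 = -334111639/7728418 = -43.23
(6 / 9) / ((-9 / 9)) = -2 / 3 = -0.67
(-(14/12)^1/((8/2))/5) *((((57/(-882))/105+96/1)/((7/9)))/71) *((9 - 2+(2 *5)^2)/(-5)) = 317094607/146118000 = 2.17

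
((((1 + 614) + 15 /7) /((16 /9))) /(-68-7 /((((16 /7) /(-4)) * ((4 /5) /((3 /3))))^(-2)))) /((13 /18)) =-91125 /13169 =-6.92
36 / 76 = 0.47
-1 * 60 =-60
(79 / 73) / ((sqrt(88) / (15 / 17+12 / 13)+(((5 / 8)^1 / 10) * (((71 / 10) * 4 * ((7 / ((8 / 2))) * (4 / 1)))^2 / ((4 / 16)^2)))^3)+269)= 189544512226623591793585921875 / 10811980761702235610514290671836068594927753 - 3401436035156250 * sqrt(22) / 10811980761702235610514290671836068594927753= 0.00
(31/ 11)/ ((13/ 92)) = 2852/ 143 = 19.94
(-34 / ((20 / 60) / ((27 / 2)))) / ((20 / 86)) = -59211 / 10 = -5921.10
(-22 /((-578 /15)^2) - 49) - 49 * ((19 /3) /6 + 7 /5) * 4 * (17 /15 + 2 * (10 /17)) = -130872562987 /112753350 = -1160.70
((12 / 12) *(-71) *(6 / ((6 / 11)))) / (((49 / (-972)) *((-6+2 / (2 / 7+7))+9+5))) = 19357866 / 10339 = 1872.32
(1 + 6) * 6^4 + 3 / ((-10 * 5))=453597 / 50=9071.94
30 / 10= 3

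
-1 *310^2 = -96100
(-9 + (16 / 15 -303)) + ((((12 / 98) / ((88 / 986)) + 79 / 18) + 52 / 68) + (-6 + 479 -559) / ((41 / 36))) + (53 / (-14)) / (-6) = -25648637029 / 67622940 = -379.29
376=376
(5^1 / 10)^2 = 1 / 4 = 0.25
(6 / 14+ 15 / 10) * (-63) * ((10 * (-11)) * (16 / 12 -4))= -35640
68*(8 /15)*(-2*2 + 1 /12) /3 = -6392 /135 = -47.35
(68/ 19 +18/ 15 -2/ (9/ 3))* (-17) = -69.91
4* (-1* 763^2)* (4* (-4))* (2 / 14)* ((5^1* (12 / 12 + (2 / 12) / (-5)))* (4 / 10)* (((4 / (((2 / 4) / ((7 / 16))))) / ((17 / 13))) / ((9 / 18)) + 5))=27166999552 / 255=106537253.15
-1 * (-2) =2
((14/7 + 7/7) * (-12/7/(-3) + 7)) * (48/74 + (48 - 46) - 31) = -166791/259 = -643.98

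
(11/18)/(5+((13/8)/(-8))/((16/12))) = 1408/11169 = 0.13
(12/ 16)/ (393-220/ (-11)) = 3/ 1652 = 0.00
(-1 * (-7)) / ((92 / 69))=21 / 4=5.25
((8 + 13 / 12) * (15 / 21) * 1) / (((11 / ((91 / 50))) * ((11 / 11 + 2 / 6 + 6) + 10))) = 109 / 1760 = 0.06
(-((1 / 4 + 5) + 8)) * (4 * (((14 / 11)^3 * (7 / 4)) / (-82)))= 127253 / 54571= 2.33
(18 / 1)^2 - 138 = 186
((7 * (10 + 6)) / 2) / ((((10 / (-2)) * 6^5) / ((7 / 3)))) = -0.00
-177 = -177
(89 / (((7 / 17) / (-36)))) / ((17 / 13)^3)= -7039188 / 2023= -3479.58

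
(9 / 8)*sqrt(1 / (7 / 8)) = 9*sqrt(14) / 28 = 1.20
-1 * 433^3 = -81182737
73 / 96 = 0.76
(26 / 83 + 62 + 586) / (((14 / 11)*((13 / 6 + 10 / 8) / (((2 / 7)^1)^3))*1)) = 28411680 / 8170603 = 3.48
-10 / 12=-5 / 6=-0.83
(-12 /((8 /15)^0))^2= 144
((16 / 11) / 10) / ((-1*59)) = -0.00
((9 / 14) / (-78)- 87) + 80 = -2551 / 364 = -7.01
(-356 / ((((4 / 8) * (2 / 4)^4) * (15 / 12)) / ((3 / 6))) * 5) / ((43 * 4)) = -5696 / 43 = -132.47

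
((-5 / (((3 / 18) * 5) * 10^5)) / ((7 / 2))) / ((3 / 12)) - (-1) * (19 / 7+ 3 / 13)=1674961 / 568750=2.94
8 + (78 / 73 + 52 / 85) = 60066 / 6205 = 9.68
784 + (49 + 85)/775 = 607734/775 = 784.17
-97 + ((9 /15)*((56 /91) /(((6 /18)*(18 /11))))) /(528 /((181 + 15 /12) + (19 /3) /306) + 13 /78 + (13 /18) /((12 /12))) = -17939057879 /185280290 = -96.82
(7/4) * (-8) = -14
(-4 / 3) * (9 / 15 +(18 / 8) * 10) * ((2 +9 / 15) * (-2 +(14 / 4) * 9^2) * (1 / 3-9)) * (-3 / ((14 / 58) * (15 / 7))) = -424926502 / 375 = -1133137.34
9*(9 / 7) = 81 / 7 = 11.57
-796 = -796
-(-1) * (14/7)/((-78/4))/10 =-2/195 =-0.01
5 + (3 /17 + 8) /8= 819 /136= 6.02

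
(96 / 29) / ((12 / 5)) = 40 / 29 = 1.38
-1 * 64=-64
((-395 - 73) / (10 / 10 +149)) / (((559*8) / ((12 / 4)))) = -9 / 4300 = -0.00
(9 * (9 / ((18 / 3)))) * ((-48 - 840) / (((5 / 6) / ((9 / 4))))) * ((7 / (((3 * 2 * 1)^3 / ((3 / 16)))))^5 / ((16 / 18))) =-621859 / 2061584302080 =-0.00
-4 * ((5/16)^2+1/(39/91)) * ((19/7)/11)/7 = -0.34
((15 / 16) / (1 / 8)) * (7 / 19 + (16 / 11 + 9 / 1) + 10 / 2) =49605 / 418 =118.67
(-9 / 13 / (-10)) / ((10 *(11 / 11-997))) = -3 / 431600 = -0.00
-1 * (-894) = 894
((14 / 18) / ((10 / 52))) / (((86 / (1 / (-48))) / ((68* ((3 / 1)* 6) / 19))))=-1547 / 24510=-0.06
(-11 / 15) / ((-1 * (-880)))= -1 / 1200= -0.00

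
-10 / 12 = -5 / 6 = -0.83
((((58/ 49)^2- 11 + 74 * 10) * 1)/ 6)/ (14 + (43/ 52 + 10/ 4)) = 45596018/ 6489903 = 7.03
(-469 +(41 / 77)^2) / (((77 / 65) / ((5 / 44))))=-225795375 / 5021863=-44.96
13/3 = 4.33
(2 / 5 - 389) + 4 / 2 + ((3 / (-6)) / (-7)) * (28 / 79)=-152697 / 395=-386.57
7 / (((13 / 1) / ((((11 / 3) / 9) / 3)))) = 77 / 1053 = 0.07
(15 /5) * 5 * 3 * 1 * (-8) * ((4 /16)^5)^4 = -45 /137438953472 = -0.00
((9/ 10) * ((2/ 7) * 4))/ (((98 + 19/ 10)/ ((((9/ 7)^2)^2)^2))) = 0.08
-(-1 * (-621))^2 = -385641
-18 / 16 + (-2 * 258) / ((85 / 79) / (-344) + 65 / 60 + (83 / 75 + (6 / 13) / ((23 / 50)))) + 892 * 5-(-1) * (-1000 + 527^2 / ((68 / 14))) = 313541109709873 / 5184500312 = 60476.63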